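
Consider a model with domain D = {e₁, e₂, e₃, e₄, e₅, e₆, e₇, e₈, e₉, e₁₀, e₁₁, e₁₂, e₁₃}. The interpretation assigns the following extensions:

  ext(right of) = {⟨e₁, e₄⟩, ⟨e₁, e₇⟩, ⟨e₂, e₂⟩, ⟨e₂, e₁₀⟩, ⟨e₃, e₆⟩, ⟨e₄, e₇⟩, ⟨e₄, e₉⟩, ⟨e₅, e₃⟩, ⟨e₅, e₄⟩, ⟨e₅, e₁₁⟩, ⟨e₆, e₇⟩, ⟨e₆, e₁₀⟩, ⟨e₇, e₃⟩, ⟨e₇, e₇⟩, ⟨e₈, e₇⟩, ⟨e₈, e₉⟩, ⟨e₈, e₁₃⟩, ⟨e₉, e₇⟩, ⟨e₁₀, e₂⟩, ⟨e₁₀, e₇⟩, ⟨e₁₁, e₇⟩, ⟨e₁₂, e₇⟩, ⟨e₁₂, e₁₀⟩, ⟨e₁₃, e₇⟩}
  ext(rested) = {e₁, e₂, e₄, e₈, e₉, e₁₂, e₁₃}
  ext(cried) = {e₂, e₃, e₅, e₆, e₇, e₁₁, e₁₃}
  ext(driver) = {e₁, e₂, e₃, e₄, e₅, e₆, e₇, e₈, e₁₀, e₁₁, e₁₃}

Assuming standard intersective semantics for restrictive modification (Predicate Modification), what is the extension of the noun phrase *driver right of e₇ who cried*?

{e₆, e₇, e₁₁, e₁₃}

⟦right of e₇⟧ = {x : ⟨x, e₇⟩ ∈ ⟦right of⟧} = {e₁, e₄, e₆, e₇, e₈, e₉, e₁₀, e₁₁, e₁₂, e₁₃}
⟦who cried⟧ = ⟦cried⟧ = {e₂, e₃, e₅, e₆, e₇, e₁₁, e₁₃}
⟦driver⟧ = {e₁, e₂, e₃, e₄, e₅, e₆, e₇, e₈, e₁₀, e₁₁, e₁₃}
… ∩ ⟦right of e₇⟧ = {e₁, e₂, e₃, e₄, e₅, e₆, e₇, e₈, e₁₀, e₁₁, e₁₃} ∩ {e₁, e₄, e₆, e₇, e₈, e₉, e₁₀, e₁₁, e₁₂, e₁₃} = {e₁, e₄, e₆, e₇, e₈, e₁₀, e₁₁, e₁₃}
… ∩ ⟦who cried⟧ = {e₁, e₄, e₆, e₇, e₈, e₁₀, e₁₁, e₁₃} ∩ {e₂, e₃, e₅, e₆, e₇, e₁₁, e₁₃} = {e₆, e₇, e₁₁, e₁₃}
So ⟦driver right of e₇ who cried⟧ = {e₆, e₇, e₁₁, e₁₃}.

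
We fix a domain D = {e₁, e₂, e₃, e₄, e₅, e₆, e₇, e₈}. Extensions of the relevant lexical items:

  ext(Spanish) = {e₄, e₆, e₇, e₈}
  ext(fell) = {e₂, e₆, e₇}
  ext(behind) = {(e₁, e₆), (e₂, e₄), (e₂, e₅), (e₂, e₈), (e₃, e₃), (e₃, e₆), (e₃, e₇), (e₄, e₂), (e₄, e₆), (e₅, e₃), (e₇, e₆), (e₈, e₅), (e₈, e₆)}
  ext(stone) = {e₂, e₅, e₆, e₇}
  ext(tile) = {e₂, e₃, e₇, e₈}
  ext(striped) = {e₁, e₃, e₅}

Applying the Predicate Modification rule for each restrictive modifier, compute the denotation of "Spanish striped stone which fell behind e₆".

{ }

⟦which fell⟧ = ⟦fell⟧ = {e₂, e₆, e₇}
⟦behind e₆⟧ = {x : ⟨x, e₆⟩ ∈ ⟦behind⟧} = {e₁, e₃, e₄, e₇, e₈}
⟦stone⟧ = {e₂, e₅, e₆, e₇}
… ∩ ⟦which fell⟧ = {e₂, e₅, e₆, e₇} ∩ {e₂, e₆, e₇} = {e₂, e₆, e₇}
… ∩ ⟦behind e₆⟧ = {e₂, e₆, e₇} ∩ {e₁, e₃, e₄, e₇, e₈} = {e₇}
… ∩ ⟦Spanish⟧ = {e₇} ∩ {e₄, e₆, e₇, e₈} = {e₇}
… ∩ ⟦striped⟧ = {e₇} ∩ {e₁, e₃, e₅} = ∅
So ⟦Spanish striped stone which fell behind e₆⟧ = { }.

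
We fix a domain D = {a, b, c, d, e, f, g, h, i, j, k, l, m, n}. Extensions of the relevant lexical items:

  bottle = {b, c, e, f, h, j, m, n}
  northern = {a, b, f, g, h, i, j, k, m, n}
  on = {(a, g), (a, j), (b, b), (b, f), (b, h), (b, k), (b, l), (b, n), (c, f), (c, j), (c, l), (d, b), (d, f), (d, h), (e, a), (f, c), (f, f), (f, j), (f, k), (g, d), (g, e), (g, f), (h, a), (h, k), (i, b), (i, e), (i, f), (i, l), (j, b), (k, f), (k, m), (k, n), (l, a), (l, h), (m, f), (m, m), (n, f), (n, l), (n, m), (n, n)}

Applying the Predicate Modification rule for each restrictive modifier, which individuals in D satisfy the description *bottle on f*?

⟦on f⟧ = {x : ⟨x, f⟩ ∈ ⟦on⟧} = {b, c, d, f, g, i, k, m, n}
⟦bottle⟧ = {b, c, e, f, h, j, m, n}
… ∩ ⟦on f⟧ = {b, c, e, f, h, j, m, n} ∩ {b, c, d, f, g, i, k, m, n} = {b, c, f, m, n}
So ⟦bottle on f⟧ = {b, c, f, m, n}.

{b, c, f, m, n}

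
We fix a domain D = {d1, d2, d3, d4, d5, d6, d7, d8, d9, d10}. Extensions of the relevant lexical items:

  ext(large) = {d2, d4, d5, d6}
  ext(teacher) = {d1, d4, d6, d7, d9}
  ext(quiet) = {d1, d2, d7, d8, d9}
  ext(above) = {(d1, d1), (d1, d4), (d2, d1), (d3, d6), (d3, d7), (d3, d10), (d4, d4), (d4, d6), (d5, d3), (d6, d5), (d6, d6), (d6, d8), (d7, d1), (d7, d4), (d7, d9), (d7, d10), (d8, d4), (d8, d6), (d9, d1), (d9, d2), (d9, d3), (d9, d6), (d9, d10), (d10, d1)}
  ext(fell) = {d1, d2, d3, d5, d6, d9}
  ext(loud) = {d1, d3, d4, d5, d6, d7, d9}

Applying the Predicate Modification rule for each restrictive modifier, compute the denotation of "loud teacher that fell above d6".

{d6, d9}

⟦that fell⟧ = ⟦fell⟧ = {d1, d2, d3, d5, d6, d9}
⟦above d6⟧ = {x : ⟨x, d6⟩ ∈ ⟦above⟧} = {d3, d4, d6, d8, d9}
⟦teacher⟧ = {d1, d4, d6, d7, d9}
… ∩ ⟦that fell⟧ = {d1, d4, d6, d7, d9} ∩ {d1, d2, d3, d5, d6, d9} = {d1, d6, d9}
… ∩ ⟦above d6⟧ = {d1, d6, d9} ∩ {d3, d4, d6, d8, d9} = {d6, d9}
… ∩ ⟦loud⟧ = {d6, d9} ∩ {d1, d3, d4, d5, d6, d7, d9} = {d6, d9}
So ⟦loud teacher that fell above d6⟧ = {d6, d9}.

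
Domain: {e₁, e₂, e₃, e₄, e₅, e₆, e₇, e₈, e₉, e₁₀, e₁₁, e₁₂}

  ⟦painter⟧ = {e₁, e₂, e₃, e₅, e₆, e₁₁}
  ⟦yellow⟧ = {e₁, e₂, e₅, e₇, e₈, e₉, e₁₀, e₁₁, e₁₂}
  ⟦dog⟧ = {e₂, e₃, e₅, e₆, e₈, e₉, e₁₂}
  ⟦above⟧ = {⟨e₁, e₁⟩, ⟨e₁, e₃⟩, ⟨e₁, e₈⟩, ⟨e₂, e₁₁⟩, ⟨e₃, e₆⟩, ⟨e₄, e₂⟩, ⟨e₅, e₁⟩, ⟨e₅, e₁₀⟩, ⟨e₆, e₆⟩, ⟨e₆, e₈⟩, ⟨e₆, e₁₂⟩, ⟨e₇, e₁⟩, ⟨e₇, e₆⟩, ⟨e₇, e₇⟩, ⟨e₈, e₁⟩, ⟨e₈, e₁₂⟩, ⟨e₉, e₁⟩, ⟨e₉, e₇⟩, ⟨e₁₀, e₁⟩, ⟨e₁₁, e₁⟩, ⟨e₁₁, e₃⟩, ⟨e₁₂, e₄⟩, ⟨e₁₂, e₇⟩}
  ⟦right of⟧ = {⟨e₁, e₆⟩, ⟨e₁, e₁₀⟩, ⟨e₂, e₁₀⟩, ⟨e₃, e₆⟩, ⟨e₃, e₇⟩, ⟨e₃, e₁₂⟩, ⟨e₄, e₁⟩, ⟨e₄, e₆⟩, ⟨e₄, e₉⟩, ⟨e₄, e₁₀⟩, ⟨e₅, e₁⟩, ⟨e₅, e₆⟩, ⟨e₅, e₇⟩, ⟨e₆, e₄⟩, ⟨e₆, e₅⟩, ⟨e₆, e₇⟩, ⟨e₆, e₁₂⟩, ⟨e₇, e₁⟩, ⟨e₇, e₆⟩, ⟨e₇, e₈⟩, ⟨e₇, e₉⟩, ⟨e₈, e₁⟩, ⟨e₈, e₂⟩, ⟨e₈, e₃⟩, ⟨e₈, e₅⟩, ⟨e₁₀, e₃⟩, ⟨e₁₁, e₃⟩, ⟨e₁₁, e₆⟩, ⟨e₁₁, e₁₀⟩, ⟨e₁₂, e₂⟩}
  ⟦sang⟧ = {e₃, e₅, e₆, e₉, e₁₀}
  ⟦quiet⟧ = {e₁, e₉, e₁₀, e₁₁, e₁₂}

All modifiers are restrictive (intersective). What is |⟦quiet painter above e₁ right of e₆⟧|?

⟦above e₁⟧ = {x : ⟨x, e₁⟩ ∈ ⟦above⟧} = {e₁, e₅, e₇, e₈, e₉, e₁₀, e₁₁}
⟦right of e₆⟧ = {x : ⟨x, e₆⟩ ∈ ⟦right of⟧} = {e₁, e₃, e₄, e₅, e₇, e₁₁}
⟦painter⟧ = {e₁, e₂, e₃, e₅, e₆, e₁₁}
… ∩ ⟦above e₁⟧ = {e₁, e₂, e₃, e₅, e₆, e₁₁} ∩ {e₁, e₅, e₇, e₈, e₉, e₁₀, e₁₁} = {e₁, e₅, e₁₁}
… ∩ ⟦right of e₆⟧ = {e₁, e₅, e₁₁} ∩ {e₁, e₃, e₄, e₅, e₇, e₁₁} = {e₁, e₅, e₁₁}
… ∩ ⟦quiet⟧ = {e₁, e₅, e₁₁} ∩ {e₁, e₉, e₁₀, e₁₁, e₁₂} = {e₁, e₁₁}
⟦quiet painter above e₁ right of e₆⟧ = {e₁, e₁₁}, so the cardinality is 2.

2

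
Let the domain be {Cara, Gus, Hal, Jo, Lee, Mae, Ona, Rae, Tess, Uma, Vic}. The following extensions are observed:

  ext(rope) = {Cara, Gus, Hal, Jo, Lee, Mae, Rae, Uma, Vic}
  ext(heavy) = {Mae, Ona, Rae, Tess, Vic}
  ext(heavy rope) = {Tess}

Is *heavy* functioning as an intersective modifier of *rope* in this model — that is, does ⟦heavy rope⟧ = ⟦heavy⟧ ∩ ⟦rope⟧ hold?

no

⟦heavy⟧ ∩ ⟦rope⟧ = {Mae, Ona, Rae, Tess, Vic} ∩ {Cara, Gus, Hal, Jo, Lee, Mae, Rae, Uma, Vic} = {Mae, Rae, Vic}
Observed ⟦heavy rope⟧ = {Tess}.
These differ, so the modifier is not intersective in this model.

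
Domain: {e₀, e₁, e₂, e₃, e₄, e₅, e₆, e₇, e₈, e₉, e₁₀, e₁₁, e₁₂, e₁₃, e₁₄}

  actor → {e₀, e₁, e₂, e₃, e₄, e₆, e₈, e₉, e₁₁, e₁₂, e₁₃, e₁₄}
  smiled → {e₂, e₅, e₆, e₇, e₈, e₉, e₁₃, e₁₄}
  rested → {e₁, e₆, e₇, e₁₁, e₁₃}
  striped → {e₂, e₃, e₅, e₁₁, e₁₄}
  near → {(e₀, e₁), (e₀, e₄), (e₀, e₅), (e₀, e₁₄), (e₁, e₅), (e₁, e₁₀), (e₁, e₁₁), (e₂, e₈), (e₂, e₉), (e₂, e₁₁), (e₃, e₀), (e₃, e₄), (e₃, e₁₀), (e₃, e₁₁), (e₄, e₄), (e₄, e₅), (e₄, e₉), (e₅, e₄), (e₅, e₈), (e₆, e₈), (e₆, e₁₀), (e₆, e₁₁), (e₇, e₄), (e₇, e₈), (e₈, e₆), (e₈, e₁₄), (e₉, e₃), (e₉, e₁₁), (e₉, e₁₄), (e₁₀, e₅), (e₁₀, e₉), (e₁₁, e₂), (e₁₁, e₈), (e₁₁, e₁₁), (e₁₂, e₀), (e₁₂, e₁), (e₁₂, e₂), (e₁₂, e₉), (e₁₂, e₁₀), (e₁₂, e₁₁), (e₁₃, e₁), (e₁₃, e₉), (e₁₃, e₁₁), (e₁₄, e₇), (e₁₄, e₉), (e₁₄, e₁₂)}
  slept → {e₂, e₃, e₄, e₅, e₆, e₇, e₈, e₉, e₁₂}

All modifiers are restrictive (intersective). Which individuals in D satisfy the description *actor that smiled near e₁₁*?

⟦that smiled⟧ = ⟦smiled⟧ = {e₂, e₅, e₆, e₇, e₈, e₉, e₁₃, e₁₄}
⟦near e₁₁⟧ = {x : ⟨x, e₁₁⟩ ∈ ⟦near⟧} = {e₁, e₂, e₃, e₆, e₉, e₁₁, e₁₂, e₁₃}
⟦actor⟧ = {e₀, e₁, e₂, e₃, e₄, e₆, e₈, e₉, e₁₁, e₁₂, e₁₃, e₁₄}
… ∩ ⟦that smiled⟧ = {e₀, e₁, e₂, e₃, e₄, e₆, e₈, e₉, e₁₁, e₁₂, e₁₃, e₁₄} ∩ {e₂, e₅, e₆, e₇, e₈, e₉, e₁₃, e₁₄} = {e₂, e₆, e₈, e₉, e₁₃, e₁₄}
… ∩ ⟦near e₁₁⟧ = {e₂, e₆, e₈, e₉, e₁₃, e₁₄} ∩ {e₁, e₂, e₃, e₆, e₉, e₁₁, e₁₂, e₁₃} = {e₂, e₆, e₉, e₁₃}
So ⟦actor that smiled near e₁₁⟧ = {e₂, e₆, e₉, e₁₃}.

{e₂, e₆, e₉, e₁₃}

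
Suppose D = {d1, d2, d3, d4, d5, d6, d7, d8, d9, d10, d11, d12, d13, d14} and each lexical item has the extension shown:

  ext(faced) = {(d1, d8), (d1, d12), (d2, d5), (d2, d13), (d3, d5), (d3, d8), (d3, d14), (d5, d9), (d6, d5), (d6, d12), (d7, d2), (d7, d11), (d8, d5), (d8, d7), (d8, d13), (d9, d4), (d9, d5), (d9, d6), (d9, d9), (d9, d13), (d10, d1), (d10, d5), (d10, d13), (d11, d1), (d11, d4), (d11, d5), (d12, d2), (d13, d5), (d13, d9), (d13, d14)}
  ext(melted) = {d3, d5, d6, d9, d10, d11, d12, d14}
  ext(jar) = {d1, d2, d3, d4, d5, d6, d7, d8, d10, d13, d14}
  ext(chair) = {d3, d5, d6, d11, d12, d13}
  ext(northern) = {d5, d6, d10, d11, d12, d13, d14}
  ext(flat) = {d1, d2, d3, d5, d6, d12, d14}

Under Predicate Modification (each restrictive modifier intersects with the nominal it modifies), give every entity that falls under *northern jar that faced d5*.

{d6, d10, d13}

⟦that faced d5⟧ = {x : ⟨x, d5⟩ ∈ ⟦faced⟧} = {d2, d3, d6, d8, d9, d10, d11, d13}
⟦jar⟧ = {d1, d2, d3, d4, d5, d6, d7, d8, d10, d13, d14}
… ∩ ⟦that faced d5⟧ = {d1, d2, d3, d4, d5, d6, d7, d8, d10, d13, d14} ∩ {d2, d3, d6, d8, d9, d10, d11, d13} = {d2, d3, d6, d8, d10, d13}
… ∩ ⟦northern⟧ = {d2, d3, d6, d8, d10, d13} ∩ {d5, d6, d10, d11, d12, d13, d14} = {d6, d10, d13}
So ⟦northern jar that faced d5⟧ = {d6, d10, d13}.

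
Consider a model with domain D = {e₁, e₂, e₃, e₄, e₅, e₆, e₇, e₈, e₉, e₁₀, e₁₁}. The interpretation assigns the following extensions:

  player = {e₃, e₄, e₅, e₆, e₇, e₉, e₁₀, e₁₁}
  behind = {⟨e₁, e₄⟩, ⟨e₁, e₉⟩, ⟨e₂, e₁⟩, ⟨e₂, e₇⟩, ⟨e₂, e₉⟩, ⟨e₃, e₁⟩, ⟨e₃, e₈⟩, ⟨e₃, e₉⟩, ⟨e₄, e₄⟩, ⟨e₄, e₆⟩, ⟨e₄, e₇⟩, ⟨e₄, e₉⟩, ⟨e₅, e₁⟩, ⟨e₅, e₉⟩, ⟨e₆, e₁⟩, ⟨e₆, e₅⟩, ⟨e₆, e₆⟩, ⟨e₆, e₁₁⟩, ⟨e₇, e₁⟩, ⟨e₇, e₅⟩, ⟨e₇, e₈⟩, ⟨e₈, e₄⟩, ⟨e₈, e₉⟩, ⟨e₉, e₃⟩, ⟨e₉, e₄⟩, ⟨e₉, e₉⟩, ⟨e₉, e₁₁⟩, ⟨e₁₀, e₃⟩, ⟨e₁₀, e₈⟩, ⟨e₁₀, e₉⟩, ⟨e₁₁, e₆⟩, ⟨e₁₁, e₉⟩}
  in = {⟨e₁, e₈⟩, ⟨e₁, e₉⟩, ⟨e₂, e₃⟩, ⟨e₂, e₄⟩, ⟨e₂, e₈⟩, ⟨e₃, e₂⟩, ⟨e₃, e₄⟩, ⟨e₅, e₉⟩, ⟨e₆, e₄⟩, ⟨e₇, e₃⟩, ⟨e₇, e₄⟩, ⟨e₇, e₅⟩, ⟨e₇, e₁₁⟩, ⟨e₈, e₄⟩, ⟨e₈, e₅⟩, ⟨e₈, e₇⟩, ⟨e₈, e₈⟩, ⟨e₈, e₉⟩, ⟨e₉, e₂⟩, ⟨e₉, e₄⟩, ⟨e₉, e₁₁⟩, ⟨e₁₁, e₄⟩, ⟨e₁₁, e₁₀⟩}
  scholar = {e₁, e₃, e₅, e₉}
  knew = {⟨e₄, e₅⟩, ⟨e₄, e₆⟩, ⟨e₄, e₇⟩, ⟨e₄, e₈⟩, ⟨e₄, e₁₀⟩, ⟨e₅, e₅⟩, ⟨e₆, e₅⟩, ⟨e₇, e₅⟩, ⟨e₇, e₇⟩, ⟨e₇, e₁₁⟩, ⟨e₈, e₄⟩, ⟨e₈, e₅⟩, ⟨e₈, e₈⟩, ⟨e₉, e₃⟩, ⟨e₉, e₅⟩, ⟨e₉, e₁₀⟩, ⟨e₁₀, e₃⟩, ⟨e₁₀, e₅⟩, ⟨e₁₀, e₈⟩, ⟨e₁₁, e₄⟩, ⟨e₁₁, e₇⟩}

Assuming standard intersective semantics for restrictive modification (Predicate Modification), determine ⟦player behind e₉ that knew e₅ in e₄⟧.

⟦behind e₉⟧ = {x : ⟨x, e₉⟩ ∈ ⟦behind⟧} = {e₁, e₂, e₃, e₄, e₅, e₈, e₉, e₁₀, e₁₁}
⟦that knew e₅⟧ = {x : ⟨x, e₅⟩ ∈ ⟦knew⟧} = {e₄, e₅, e₆, e₇, e₈, e₉, e₁₀}
⟦in e₄⟧ = {x : ⟨x, e₄⟩ ∈ ⟦in⟧} = {e₂, e₃, e₆, e₇, e₈, e₉, e₁₁}
⟦player⟧ = {e₃, e₄, e₅, e₆, e₇, e₉, e₁₀, e₁₁}
… ∩ ⟦behind e₉⟧ = {e₃, e₄, e₅, e₆, e₇, e₉, e₁₀, e₁₁} ∩ {e₁, e₂, e₃, e₄, e₅, e₈, e₉, e₁₀, e₁₁} = {e₃, e₄, e₅, e₉, e₁₀, e₁₁}
… ∩ ⟦that knew e₅⟧ = {e₃, e₄, e₅, e₉, e₁₀, e₁₁} ∩ {e₄, e₅, e₆, e₇, e₈, e₉, e₁₀} = {e₄, e₅, e₉, e₁₀}
… ∩ ⟦in e₄⟧ = {e₄, e₅, e₉, e₁₀} ∩ {e₂, e₃, e₆, e₇, e₈, e₉, e₁₁} = {e₉}
So ⟦player behind e₉ that knew e₅ in e₄⟧ = {e₉}.

{e₉}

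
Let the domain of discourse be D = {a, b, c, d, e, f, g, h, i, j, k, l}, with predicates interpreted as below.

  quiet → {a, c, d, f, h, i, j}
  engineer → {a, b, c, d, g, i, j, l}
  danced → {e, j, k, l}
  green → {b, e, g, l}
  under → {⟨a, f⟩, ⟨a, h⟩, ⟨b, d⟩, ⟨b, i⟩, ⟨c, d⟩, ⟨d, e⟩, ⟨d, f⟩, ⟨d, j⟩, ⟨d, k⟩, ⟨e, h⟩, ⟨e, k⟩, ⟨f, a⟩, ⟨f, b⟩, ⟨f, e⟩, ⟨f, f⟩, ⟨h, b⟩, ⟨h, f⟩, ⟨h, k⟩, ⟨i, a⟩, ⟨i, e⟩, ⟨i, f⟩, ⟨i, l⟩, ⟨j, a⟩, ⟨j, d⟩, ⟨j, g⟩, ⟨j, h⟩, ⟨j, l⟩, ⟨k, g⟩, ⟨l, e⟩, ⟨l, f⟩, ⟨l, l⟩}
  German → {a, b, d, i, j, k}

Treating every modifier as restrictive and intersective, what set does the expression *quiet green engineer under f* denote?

⟦under f⟧ = {x : ⟨x, f⟩ ∈ ⟦under⟧} = {a, d, f, h, i, l}
⟦engineer⟧ = {a, b, c, d, g, i, j, l}
… ∩ ⟦under f⟧ = {a, b, c, d, g, i, j, l} ∩ {a, d, f, h, i, l} = {a, d, i, l}
… ∩ ⟦quiet⟧ = {a, d, i, l} ∩ {a, c, d, f, h, i, j} = {a, d, i}
… ∩ ⟦green⟧ = {a, d, i} ∩ {b, e, g, l} = ∅
So ⟦quiet green engineer under f⟧ = {}.

{}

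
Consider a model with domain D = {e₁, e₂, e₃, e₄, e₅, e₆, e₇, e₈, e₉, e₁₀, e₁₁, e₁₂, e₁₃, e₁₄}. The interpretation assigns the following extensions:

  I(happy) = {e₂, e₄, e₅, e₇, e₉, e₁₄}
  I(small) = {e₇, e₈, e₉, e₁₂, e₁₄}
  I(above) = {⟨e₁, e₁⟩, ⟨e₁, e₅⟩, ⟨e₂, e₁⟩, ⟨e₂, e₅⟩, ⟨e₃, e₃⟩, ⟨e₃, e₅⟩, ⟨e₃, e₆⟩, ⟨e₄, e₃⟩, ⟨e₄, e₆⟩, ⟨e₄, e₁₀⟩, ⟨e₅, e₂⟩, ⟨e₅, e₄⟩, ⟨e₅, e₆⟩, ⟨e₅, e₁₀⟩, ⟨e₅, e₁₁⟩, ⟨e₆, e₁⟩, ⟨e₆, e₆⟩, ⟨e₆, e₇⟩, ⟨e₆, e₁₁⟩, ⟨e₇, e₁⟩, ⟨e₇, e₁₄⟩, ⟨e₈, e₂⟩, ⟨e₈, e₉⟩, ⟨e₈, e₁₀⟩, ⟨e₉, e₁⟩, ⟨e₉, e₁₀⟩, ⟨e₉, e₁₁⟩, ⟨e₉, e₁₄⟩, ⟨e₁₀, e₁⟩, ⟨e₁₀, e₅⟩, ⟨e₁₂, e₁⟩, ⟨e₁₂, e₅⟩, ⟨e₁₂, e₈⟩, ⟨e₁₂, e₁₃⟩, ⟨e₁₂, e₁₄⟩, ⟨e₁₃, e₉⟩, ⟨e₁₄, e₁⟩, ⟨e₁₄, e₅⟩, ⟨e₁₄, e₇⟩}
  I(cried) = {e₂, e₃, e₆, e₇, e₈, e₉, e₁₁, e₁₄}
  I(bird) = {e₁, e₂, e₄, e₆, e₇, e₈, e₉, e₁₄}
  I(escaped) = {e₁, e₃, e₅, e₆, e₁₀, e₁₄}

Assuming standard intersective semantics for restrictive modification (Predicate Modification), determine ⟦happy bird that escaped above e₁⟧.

⟦that escaped⟧ = ⟦escaped⟧ = {e₁, e₃, e₅, e₆, e₁₀, e₁₄}
⟦above e₁⟧ = {x : ⟨x, e₁⟩ ∈ ⟦above⟧} = {e₁, e₂, e₆, e₇, e₉, e₁₀, e₁₂, e₁₄}
⟦bird⟧ = {e₁, e₂, e₄, e₆, e₇, e₈, e₉, e₁₄}
… ∩ ⟦that escaped⟧ = {e₁, e₂, e₄, e₆, e₇, e₈, e₉, e₁₄} ∩ {e₁, e₃, e₅, e₆, e₁₀, e₁₄} = {e₁, e₆, e₁₄}
… ∩ ⟦above e₁⟧ = {e₁, e₆, e₁₄} ∩ {e₁, e₂, e₆, e₇, e₉, e₁₀, e₁₂, e₁₄} = {e₁, e₆, e₁₄}
… ∩ ⟦happy⟧ = {e₁, e₆, e₁₄} ∩ {e₂, e₄, e₅, e₇, e₉, e₁₄} = {e₁₄}
So ⟦happy bird that escaped above e₁⟧ = {e₁₄}.

{e₁₄}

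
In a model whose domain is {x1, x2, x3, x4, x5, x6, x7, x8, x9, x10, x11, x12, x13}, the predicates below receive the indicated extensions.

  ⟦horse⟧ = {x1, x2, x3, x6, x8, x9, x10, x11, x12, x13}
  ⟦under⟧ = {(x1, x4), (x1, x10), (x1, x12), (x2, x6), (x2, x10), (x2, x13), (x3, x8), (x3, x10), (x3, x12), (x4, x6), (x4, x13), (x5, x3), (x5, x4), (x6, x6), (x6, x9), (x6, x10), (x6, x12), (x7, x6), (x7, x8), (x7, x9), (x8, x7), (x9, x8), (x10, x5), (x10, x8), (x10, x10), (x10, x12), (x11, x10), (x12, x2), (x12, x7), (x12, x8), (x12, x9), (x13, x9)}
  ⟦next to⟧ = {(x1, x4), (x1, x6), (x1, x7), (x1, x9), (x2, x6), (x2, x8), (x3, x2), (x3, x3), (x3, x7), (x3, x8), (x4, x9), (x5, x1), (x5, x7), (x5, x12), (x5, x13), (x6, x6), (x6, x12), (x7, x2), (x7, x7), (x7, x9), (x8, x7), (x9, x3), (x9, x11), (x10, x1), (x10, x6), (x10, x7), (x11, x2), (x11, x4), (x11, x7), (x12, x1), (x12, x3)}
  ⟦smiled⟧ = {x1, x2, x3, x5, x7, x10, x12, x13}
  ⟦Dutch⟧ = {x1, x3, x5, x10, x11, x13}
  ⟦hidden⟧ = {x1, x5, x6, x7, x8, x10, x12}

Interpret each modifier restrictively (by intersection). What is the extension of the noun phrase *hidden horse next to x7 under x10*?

⟦next to x7⟧ = {x : ⟨x, x7⟩ ∈ ⟦next to⟧} = {x1, x3, x5, x7, x8, x10, x11}
⟦under x10⟧ = {x : ⟨x, x10⟩ ∈ ⟦under⟧} = {x1, x2, x3, x6, x10, x11}
⟦horse⟧ = {x1, x2, x3, x6, x8, x9, x10, x11, x12, x13}
… ∩ ⟦next to x7⟧ = {x1, x2, x3, x6, x8, x9, x10, x11, x12, x13} ∩ {x1, x3, x5, x7, x8, x10, x11} = {x1, x3, x8, x10, x11}
… ∩ ⟦under x10⟧ = {x1, x3, x8, x10, x11} ∩ {x1, x2, x3, x6, x10, x11} = {x1, x3, x10, x11}
… ∩ ⟦hidden⟧ = {x1, x3, x10, x11} ∩ {x1, x5, x6, x7, x8, x10, x12} = {x1, x10}
So ⟦hidden horse next to x7 under x10⟧ = {x1, x10}.

{x1, x10}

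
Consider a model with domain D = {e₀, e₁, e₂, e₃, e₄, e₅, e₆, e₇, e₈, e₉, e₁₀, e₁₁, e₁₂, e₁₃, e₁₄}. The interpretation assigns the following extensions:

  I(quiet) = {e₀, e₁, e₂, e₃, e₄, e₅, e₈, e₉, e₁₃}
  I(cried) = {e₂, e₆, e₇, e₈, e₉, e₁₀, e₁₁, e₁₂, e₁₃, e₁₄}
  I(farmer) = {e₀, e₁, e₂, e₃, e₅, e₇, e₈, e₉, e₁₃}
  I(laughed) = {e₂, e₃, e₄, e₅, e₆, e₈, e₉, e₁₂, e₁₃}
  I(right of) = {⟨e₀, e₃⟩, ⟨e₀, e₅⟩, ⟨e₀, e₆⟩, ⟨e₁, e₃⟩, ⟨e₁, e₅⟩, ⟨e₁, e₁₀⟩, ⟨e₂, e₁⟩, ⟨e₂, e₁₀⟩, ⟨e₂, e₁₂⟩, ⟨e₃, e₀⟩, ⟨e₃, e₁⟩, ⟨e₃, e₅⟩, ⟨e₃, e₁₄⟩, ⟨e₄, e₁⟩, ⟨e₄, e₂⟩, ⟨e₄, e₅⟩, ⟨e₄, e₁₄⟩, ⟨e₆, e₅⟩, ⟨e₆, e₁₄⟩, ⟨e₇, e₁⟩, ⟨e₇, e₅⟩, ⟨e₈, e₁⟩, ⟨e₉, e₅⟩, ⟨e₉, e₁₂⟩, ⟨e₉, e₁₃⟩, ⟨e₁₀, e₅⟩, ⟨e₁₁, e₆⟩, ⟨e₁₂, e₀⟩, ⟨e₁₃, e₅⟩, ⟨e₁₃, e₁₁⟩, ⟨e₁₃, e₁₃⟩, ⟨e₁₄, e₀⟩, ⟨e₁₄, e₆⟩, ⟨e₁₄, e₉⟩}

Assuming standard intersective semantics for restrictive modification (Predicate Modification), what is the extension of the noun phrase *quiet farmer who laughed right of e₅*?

{e₃, e₉, e₁₃}

⟦who laughed⟧ = ⟦laughed⟧ = {e₂, e₃, e₄, e₅, e₆, e₈, e₉, e₁₂, e₁₃}
⟦right of e₅⟧ = {x : ⟨x, e₅⟩ ∈ ⟦right of⟧} = {e₀, e₁, e₃, e₄, e₆, e₇, e₉, e₁₀, e₁₃}
⟦farmer⟧ = {e₀, e₁, e₂, e₃, e₅, e₇, e₈, e₉, e₁₃}
… ∩ ⟦who laughed⟧ = {e₀, e₁, e₂, e₃, e₅, e₇, e₈, e₉, e₁₃} ∩ {e₂, e₃, e₄, e₅, e₆, e₈, e₉, e₁₂, e₁₃} = {e₂, e₃, e₅, e₈, e₉, e₁₃}
… ∩ ⟦right of e₅⟧ = {e₂, e₃, e₅, e₈, e₉, e₁₃} ∩ {e₀, e₁, e₃, e₄, e₆, e₇, e₉, e₁₀, e₁₃} = {e₃, e₉, e₁₃}
… ∩ ⟦quiet⟧ = {e₃, e₉, e₁₃} ∩ {e₀, e₁, e₂, e₃, e₄, e₅, e₈, e₉, e₁₃} = {e₃, e₉, e₁₃}
So ⟦quiet farmer who laughed right of e₅⟧ = {e₃, e₉, e₁₃}.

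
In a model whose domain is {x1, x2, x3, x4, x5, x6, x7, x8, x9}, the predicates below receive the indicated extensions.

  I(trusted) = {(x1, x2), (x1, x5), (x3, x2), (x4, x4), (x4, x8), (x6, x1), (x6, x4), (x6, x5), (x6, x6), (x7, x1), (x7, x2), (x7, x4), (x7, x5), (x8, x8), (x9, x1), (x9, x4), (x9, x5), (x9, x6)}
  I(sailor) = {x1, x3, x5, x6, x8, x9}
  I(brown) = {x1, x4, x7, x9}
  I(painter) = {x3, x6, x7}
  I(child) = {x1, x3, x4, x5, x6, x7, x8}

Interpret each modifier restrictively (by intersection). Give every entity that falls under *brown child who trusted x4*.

⟦who trusted x4⟧ = {x : ⟨x, x4⟩ ∈ ⟦trusted⟧} = {x4, x6, x7, x9}
⟦child⟧ = {x1, x3, x4, x5, x6, x7, x8}
… ∩ ⟦who trusted x4⟧ = {x1, x3, x4, x5, x6, x7, x8} ∩ {x4, x6, x7, x9} = {x4, x6, x7}
… ∩ ⟦brown⟧ = {x4, x6, x7} ∩ {x1, x4, x7, x9} = {x4, x7}
So ⟦brown child who trusted x4⟧ = {x4, x7}.

{x4, x7}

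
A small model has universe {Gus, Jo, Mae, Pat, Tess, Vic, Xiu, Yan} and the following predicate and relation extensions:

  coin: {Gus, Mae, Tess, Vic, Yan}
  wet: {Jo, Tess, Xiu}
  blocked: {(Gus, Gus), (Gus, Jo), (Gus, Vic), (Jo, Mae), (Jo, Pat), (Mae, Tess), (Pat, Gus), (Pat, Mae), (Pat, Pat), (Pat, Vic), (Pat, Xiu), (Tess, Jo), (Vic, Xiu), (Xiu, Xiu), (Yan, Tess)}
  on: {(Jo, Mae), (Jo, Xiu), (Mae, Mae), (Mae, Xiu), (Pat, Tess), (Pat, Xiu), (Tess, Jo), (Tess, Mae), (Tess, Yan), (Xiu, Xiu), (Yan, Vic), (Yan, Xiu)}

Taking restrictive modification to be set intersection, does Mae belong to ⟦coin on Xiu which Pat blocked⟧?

yes

⟦on Xiu⟧ = {x : ⟨x, Xiu⟩ ∈ ⟦on⟧} = {Jo, Mae, Pat, Xiu, Yan}
⟦which Pat blocked⟧ = {x : ⟨Pat, x⟩ ∈ ⟦blocked⟧} = {Gus, Mae, Pat, Vic, Xiu}
⟦coin⟧ = {Gus, Mae, Tess, Vic, Yan}
… ∩ ⟦on Xiu⟧ = {Gus, Mae, Tess, Vic, Yan} ∩ {Jo, Mae, Pat, Xiu, Yan} = {Mae, Yan}
… ∩ ⟦which Pat blocked⟧ = {Mae, Yan} ∩ {Gus, Mae, Pat, Vic, Xiu} = {Mae}
⟦coin on Xiu which Pat blocked⟧ = {Mae}; Mae ∈ this set.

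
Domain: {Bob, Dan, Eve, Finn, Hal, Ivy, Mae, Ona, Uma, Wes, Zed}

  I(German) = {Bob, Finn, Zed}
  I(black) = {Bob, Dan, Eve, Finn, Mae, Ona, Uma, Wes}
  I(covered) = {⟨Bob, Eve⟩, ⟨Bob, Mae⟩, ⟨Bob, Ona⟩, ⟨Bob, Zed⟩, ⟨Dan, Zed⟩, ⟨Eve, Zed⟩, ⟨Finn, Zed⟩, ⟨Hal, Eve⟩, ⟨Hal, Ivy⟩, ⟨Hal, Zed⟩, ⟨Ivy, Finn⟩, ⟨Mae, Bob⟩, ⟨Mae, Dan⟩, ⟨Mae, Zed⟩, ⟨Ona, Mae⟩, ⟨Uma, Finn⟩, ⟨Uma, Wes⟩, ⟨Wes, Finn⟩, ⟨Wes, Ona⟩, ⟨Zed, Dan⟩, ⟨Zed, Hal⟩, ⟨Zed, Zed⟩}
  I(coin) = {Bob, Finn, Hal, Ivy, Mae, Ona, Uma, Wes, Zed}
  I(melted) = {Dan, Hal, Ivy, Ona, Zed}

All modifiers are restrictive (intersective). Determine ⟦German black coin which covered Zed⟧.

⟦which covered Zed⟧ = {x : ⟨x, Zed⟩ ∈ ⟦covered⟧} = {Bob, Dan, Eve, Finn, Hal, Mae, Zed}
⟦coin⟧ = {Bob, Finn, Hal, Ivy, Mae, Ona, Uma, Wes, Zed}
… ∩ ⟦which covered Zed⟧ = {Bob, Finn, Hal, Ivy, Mae, Ona, Uma, Wes, Zed} ∩ {Bob, Dan, Eve, Finn, Hal, Mae, Zed} = {Bob, Finn, Hal, Mae, Zed}
… ∩ ⟦German⟧ = {Bob, Finn, Hal, Mae, Zed} ∩ {Bob, Finn, Zed} = {Bob, Finn, Zed}
… ∩ ⟦black⟧ = {Bob, Finn, Zed} ∩ {Bob, Dan, Eve, Finn, Mae, Ona, Uma, Wes} = {Bob, Finn}
So ⟦German black coin which covered Zed⟧ = {Bob, Finn}.

{Bob, Finn}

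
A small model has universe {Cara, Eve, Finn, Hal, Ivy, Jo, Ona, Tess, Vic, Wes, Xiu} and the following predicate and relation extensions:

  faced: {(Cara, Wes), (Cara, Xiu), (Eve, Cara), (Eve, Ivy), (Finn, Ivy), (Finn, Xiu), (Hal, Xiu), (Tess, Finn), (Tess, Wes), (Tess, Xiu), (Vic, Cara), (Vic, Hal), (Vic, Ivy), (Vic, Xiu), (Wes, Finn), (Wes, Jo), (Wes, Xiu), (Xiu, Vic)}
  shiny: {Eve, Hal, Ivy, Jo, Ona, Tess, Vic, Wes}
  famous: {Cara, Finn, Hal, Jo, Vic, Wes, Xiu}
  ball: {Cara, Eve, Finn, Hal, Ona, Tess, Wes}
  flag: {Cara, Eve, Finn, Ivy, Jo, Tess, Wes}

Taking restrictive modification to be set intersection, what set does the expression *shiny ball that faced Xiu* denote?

⟦that faced Xiu⟧ = {x : ⟨x, Xiu⟩ ∈ ⟦faced⟧} = {Cara, Finn, Hal, Tess, Vic, Wes}
⟦ball⟧ = {Cara, Eve, Finn, Hal, Ona, Tess, Wes}
… ∩ ⟦that faced Xiu⟧ = {Cara, Eve, Finn, Hal, Ona, Tess, Wes} ∩ {Cara, Finn, Hal, Tess, Vic, Wes} = {Cara, Finn, Hal, Tess, Wes}
… ∩ ⟦shiny⟧ = {Cara, Finn, Hal, Tess, Wes} ∩ {Eve, Hal, Ivy, Jo, Ona, Tess, Vic, Wes} = {Hal, Tess, Wes}
So ⟦shiny ball that faced Xiu⟧ = {Hal, Tess, Wes}.

{Hal, Tess, Wes}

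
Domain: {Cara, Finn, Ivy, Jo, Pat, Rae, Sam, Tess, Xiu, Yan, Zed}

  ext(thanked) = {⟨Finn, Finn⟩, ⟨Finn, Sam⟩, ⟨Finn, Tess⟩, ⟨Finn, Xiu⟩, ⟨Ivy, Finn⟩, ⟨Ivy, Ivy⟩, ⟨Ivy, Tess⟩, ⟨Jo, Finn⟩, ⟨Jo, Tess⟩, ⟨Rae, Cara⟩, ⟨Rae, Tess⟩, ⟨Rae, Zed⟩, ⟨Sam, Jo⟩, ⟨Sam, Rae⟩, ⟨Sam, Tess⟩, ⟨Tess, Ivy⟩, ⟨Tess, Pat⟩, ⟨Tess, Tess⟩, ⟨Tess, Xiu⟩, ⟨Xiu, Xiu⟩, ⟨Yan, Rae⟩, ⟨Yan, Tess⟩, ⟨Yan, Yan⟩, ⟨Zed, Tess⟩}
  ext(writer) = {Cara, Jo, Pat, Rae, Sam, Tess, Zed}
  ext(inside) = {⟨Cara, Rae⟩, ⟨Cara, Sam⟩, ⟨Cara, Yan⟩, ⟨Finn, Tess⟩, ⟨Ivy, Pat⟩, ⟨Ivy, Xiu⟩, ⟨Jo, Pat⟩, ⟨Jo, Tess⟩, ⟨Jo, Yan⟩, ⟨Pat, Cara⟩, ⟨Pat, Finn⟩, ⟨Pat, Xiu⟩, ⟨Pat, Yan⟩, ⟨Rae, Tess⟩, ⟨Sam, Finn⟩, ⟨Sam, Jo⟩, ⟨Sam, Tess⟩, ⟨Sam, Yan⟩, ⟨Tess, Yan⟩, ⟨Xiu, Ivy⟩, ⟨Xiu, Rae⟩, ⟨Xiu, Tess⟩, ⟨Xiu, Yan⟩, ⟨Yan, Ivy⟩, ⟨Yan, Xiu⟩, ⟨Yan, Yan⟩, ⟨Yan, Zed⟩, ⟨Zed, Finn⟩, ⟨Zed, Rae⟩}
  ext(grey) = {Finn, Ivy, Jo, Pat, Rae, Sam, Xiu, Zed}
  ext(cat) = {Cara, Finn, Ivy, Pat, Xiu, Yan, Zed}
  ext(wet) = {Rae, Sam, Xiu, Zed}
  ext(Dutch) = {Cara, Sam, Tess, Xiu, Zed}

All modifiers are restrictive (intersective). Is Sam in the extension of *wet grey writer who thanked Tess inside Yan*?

⟦who thanked Tess⟧ = {x : ⟨x, Tess⟩ ∈ ⟦thanked⟧} = {Finn, Ivy, Jo, Rae, Sam, Tess, Yan, Zed}
⟦inside Yan⟧ = {x : ⟨x, Yan⟩ ∈ ⟦inside⟧} = {Cara, Jo, Pat, Sam, Tess, Xiu, Yan}
⟦writer⟧ = {Cara, Jo, Pat, Rae, Sam, Tess, Zed}
… ∩ ⟦who thanked Tess⟧ = {Cara, Jo, Pat, Rae, Sam, Tess, Zed} ∩ {Finn, Ivy, Jo, Rae, Sam, Tess, Yan, Zed} = {Jo, Rae, Sam, Tess, Zed}
… ∩ ⟦inside Yan⟧ = {Jo, Rae, Sam, Tess, Zed} ∩ {Cara, Jo, Pat, Sam, Tess, Xiu, Yan} = {Jo, Sam, Tess}
… ∩ ⟦wet⟧ = {Jo, Sam, Tess} ∩ {Rae, Sam, Xiu, Zed} = {Sam}
… ∩ ⟦grey⟧ = {Sam} ∩ {Finn, Ivy, Jo, Pat, Rae, Sam, Xiu, Zed} = {Sam}
⟦wet grey writer who thanked Tess inside Yan⟧ = {Sam}; Sam ∈ this set.

yes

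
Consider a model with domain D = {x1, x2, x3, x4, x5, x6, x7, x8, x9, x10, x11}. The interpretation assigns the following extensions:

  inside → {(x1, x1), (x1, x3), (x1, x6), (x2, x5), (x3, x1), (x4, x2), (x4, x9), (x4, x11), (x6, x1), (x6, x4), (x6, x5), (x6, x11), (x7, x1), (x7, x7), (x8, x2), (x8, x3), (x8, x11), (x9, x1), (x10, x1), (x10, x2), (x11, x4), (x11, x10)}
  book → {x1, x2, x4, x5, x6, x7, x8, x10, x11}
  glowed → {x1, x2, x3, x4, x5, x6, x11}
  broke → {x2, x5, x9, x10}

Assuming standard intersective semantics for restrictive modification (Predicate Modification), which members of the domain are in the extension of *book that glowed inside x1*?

{x1, x6}

⟦that glowed⟧ = ⟦glowed⟧ = {x1, x2, x3, x4, x5, x6, x11}
⟦inside x1⟧ = {x : ⟨x, x1⟩ ∈ ⟦inside⟧} = {x1, x3, x6, x7, x9, x10}
⟦book⟧ = {x1, x2, x4, x5, x6, x7, x8, x10, x11}
… ∩ ⟦that glowed⟧ = {x1, x2, x4, x5, x6, x7, x8, x10, x11} ∩ {x1, x2, x3, x4, x5, x6, x11} = {x1, x2, x4, x5, x6, x11}
… ∩ ⟦inside x1⟧ = {x1, x2, x4, x5, x6, x11} ∩ {x1, x3, x6, x7, x9, x10} = {x1, x6}
So ⟦book that glowed inside x1⟧ = {x1, x6}.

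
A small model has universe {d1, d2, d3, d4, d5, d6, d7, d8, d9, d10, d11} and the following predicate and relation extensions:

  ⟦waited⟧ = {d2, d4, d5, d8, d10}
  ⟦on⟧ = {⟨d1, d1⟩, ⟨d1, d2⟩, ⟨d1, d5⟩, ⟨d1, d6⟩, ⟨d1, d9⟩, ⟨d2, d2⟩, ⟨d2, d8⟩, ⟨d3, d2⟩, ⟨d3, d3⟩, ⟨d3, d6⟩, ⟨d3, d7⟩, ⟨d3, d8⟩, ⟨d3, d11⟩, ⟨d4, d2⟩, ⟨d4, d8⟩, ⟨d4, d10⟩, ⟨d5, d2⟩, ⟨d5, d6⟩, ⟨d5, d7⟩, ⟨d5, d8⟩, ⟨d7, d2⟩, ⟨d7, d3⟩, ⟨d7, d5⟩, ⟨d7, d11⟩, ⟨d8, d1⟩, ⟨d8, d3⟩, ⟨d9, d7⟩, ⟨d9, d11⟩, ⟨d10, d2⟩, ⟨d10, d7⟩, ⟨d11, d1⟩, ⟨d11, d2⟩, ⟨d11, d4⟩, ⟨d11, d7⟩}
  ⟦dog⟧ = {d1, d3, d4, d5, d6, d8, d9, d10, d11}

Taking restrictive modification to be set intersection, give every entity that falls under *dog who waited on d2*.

{d4, d5, d10}

⟦who waited⟧ = ⟦waited⟧ = {d2, d4, d5, d8, d10}
⟦on d2⟧ = {x : ⟨x, d2⟩ ∈ ⟦on⟧} = {d1, d2, d3, d4, d5, d7, d10, d11}
⟦dog⟧ = {d1, d3, d4, d5, d6, d8, d9, d10, d11}
… ∩ ⟦who waited⟧ = {d1, d3, d4, d5, d6, d8, d9, d10, d11} ∩ {d2, d4, d5, d8, d10} = {d4, d5, d8, d10}
… ∩ ⟦on d2⟧ = {d4, d5, d8, d10} ∩ {d1, d2, d3, d4, d5, d7, d10, d11} = {d4, d5, d10}
So ⟦dog who waited on d2⟧ = {d4, d5, d10}.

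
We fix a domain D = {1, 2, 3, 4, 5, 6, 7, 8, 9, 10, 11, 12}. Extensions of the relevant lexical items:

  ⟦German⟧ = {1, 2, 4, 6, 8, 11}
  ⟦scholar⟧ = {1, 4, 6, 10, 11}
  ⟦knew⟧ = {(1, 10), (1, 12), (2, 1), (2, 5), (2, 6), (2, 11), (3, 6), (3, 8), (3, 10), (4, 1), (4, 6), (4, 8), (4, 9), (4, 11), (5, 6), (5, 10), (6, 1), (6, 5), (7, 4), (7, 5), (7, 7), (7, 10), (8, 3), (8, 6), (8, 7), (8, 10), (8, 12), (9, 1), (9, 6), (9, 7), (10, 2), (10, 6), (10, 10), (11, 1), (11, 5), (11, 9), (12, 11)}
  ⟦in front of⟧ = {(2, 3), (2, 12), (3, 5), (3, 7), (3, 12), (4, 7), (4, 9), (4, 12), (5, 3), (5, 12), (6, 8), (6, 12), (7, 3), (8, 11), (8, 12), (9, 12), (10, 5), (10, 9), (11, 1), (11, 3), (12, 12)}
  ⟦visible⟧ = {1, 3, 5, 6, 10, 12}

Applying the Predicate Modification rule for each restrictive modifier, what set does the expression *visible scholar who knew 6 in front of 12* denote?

∅

⟦who knew 6⟧ = {x : ⟨x, 6⟩ ∈ ⟦knew⟧} = {2, 3, 4, 5, 8, 9, 10}
⟦in front of 12⟧ = {x : ⟨x, 12⟩ ∈ ⟦in front of⟧} = {2, 3, 4, 5, 6, 8, 9, 12}
⟦scholar⟧ = {1, 4, 6, 10, 11}
… ∩ ⟦who knew 6⟧ = {1, 4, 6, 10, 11} ∩ {2, 3, 4, 5, 8, 9, 10} = {4, 10}
… ∩ ⟦in front of 12⟧ = {4, 10} ∩ {2, 3, 4, 5, 6, 8, 9, 12} = {4}
… ∩ ⟦visible⟧ = {4} ∩ {1, 3, 5, 6, 10, 12} = ∅
So ⟦visible scholar who knew 6 in front of 12⟧ = ∅.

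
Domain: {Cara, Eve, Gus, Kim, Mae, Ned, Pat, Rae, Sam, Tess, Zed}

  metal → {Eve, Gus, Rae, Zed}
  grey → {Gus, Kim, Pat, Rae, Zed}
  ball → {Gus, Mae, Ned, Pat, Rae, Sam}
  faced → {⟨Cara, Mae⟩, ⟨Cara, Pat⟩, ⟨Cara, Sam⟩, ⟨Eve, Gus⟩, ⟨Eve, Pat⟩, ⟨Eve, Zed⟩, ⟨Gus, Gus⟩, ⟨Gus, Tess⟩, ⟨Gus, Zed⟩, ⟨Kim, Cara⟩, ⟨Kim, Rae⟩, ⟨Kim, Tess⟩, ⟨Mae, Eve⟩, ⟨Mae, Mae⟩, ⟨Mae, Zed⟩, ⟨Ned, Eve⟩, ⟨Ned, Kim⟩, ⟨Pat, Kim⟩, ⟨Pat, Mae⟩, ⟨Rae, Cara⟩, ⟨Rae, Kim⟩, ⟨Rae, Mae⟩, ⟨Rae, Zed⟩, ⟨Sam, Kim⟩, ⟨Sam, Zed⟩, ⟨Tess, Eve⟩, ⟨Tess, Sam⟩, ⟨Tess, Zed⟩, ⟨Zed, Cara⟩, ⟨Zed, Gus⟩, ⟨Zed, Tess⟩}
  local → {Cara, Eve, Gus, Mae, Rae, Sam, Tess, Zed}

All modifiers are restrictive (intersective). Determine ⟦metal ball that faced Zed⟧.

{Gus, Rae}

⟦that faced Zed⟧ = {x : ⟨x, Zed⟩ ∈ ⟦faced⟧} = {Eve, Gus, Mae, Rae, Sam, Tess}
⟦ball⟧ = {Gus, Mae, Ned, Pat, Rae, Sam}
… ∩ ⟦that faced Zed⟧ = {Gus, Mae, Ned, Pat, Rae, Sam} ∩ {Eve, Gus, Mae, Rae, Sam, Tess} = {Gus, Mae, Rae, Sam}
… ∩ ⟦metal⟧ = {Gus, Mae, Rae, Sam} ∩ {Eve, Gus, Rae, Zed} = {Gus, Rae}
So ⟦metal ball that faced Zed⟧ = {Gus, Rae}.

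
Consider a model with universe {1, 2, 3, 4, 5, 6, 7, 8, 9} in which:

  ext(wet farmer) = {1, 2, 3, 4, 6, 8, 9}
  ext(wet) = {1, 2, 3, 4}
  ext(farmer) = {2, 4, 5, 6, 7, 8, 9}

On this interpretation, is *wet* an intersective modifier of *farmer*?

⟦wet⟧ ∩ ⟦farmer⟧ = {1, 2, 3, 4} ∩ {2, 4, 5, 6, 7, 8, 9} = {2, 4}
Observed ⟦wet farmer⟧ = {1, 2, 3, 4, 6, 8, 9}.
These differ, so the modifier is not intersective in this model.

no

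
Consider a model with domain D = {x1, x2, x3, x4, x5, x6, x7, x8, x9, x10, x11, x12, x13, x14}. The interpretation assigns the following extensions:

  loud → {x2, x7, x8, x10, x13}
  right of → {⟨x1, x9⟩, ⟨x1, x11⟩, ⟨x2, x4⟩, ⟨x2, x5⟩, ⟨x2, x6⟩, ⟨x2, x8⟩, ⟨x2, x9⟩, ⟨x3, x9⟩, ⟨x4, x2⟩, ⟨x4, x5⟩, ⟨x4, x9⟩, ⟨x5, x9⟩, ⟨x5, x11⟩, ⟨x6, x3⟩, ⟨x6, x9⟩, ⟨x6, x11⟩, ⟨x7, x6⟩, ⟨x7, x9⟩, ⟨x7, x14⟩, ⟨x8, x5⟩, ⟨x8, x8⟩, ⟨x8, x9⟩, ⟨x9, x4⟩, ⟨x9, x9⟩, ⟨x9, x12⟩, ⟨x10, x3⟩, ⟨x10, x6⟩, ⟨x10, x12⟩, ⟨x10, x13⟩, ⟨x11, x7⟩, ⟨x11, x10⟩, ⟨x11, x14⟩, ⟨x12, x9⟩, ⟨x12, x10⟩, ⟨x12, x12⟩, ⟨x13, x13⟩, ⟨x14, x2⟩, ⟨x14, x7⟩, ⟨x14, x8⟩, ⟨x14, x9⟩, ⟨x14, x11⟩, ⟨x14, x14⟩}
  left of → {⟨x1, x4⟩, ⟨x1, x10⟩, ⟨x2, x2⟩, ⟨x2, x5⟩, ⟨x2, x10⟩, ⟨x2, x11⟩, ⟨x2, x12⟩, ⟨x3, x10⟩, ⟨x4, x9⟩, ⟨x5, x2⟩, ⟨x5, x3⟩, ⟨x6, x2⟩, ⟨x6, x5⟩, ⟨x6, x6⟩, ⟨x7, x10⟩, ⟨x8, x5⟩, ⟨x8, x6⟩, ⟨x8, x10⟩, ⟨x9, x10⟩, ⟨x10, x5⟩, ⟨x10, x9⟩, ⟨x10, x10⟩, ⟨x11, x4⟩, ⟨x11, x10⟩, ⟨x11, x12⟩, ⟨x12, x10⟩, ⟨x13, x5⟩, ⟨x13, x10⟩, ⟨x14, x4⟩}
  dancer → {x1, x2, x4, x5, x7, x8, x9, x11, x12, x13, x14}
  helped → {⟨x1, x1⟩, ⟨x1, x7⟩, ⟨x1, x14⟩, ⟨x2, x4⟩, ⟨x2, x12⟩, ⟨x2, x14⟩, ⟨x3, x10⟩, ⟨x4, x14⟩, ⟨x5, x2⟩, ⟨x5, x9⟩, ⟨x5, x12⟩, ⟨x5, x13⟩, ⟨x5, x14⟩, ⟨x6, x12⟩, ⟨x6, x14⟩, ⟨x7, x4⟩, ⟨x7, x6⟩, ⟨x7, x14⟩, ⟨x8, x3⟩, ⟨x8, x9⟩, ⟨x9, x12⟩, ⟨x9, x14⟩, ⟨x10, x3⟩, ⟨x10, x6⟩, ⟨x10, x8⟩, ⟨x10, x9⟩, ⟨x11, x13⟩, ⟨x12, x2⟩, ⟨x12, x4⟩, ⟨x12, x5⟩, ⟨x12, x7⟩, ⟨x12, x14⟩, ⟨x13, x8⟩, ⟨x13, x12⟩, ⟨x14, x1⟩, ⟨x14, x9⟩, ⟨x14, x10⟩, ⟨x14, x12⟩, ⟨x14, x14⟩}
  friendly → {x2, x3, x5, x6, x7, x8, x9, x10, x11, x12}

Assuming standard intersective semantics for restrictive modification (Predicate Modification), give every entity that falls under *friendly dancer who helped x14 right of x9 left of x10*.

⟦who helped x14⟧ = {x : ⟨x, x14⟩ ∈ ⟦helped⟧} = {x1, x2, x4, x5, x6, x7, x9, x12, x14}
⟦right of x9⟧ = {x : ⟨x, x9⟩ ∈ ⟦right of⟧} = {x1, x2, x3, x4, x5, x6, x7, x8, x9, x12, x14}
⟦left of x10⟧ = {x : ⟨x, x10⟩ ∈ ⟦left of⟧} = {x1, x2, x3, x7, x8, x9, x10, x11, x12, x13}
⟦dancer⟧ = {x1, x2, x4, x5, x7, x8, x9, x11, x12, x13, x14}
… ∩ ⟦who helped x14⟧ = {x1, x2, x4, x5, x7, x8, x9, x11, x12, x13, x14} ∩ {x1, x2, x4, x5, x6, x7, x9, x12, x14} = {x1, x2, x4, x5, x7, x9, x12, x14}
… ∩ ⟦right of x9⟧ = {x1, x2, x4, x5, x7, x9, x12, x14} ∩ {x1, x2, x3, x4, x5, x6, x7, x8, x9, x12, x14} = {x1, x2, x4, x5, x7, x9, x12, x14}
… ∩ ⟦left of x10⟧ = {x1, x2, x4, x5, x7, x9, x12, x14} ∩ {x1, x2, x3, x7, x8, x9, x10, x11, x12, x13} = {x1, x2, x7, x9, x12}
… ∩ ⟦friendly⟧ = {x1, x2, x7, x9, x12} ∩ {x2, x3, x5, x6, x7, x8, x9, x10, x11, x12} = {x2, x7, x9, x12}
So ⟦friendly dancer who helped x14 right of x9 left of x10⟧ = {x2, x7, x9, x12}.

{x2, x7, x9, x12}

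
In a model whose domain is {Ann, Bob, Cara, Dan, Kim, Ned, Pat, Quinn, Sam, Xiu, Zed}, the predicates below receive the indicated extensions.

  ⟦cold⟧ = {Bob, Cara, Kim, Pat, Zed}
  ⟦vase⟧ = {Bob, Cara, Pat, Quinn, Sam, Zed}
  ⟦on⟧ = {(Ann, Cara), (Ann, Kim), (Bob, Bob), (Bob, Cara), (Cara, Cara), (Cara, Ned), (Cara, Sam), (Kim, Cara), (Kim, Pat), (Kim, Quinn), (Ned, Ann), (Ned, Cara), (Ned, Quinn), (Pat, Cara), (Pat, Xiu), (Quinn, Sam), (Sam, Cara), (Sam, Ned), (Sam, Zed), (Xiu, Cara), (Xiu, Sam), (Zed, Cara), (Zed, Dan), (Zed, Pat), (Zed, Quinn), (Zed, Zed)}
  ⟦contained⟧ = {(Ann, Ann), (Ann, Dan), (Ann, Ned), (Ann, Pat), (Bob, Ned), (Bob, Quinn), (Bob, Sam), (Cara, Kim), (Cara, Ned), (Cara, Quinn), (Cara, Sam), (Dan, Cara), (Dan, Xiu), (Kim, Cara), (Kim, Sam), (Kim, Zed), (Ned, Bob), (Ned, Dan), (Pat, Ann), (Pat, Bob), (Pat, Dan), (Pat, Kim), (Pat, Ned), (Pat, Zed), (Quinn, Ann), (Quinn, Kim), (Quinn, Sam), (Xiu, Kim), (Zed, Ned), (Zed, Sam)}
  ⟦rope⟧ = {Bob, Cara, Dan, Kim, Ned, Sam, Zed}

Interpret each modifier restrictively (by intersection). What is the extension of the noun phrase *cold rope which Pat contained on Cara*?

⟦which Pat contained⟧ = {x : ⟨Pat, x⟩ ∈ ⟦contained⟧} = {Ann, Bob, Dan, Kim, Ned, Zed}
⟦on Cara⟧ = {x : ⟨x, Cara⟩ ∈ ⟦on⟧} = {Ann, Bob, Cara, Kim, Ned, Pat, Sam, Xiu, Zed}
⟦rope⟧ = {Bob, Cara, Dan, Kim, Ned, Sam, Zed}
… ∩ ⟦which Pat contained⟧ = {Bob, Cara, Dan, Kim, Ned, Sam, Zed} ∩ {Ann, Bob, Dan, Kim, Ned, Zed} = {Bob, Dan, Kim, Ned, Zed}
… ∩ ⟦on Cara⟧ = {Bob, Dan, Kim, Ned, Zed} ∩ {Ann, Bob, Cara, Kim, Ned, Pat, Sam, Xiu, Zed} = {Bob, Kim, Ned, Zed}
… ∩ ⟦cold⟧ = {Bob, Kim, Ned, Zed} ∩ {Bob, Cara, Kim, Pat, Zed} = {Bob, Kim, Zed}
So ⟦cold rope which Pat contained on Cara⟧ = {Bob, Kim, Zed}.

{Bob, Kim, Zed}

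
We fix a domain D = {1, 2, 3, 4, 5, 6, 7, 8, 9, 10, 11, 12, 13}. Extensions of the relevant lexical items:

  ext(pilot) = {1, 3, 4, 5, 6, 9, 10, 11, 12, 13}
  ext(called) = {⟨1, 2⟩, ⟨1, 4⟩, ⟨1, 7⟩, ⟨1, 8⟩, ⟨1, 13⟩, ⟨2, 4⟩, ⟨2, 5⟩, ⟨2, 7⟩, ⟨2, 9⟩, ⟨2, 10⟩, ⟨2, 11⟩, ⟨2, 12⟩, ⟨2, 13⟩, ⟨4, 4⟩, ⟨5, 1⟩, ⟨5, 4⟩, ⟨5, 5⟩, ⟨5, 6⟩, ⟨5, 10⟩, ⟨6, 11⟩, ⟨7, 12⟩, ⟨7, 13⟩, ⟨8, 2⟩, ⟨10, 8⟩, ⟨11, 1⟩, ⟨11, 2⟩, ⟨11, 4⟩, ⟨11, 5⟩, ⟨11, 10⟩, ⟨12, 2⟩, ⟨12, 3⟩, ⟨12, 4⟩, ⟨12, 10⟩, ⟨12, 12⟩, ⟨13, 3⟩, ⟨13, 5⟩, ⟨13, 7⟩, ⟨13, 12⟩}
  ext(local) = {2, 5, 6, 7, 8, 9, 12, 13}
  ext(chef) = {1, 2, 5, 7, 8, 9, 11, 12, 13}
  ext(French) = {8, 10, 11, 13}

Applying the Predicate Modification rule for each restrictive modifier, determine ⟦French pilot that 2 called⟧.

{10, 11, 13}

⟦that 2 called⟧ = {x : ⟨2, x⟩ ∈ ⟦called⟧} = {4, 5, 7, 9, 10, 11, 12, 13}
⟦pilot⟧ = {1, 3, 4, 5, 6, 9, 10, 11, 12, 13}
… ∩ ⟦that 2 called⟧ = {1, 3, 4, 5, 6, 9, 10, 11, 12, 13} ∩ {4, 5, 7, 9, 10, 11, 12, 13} = {4, 5, 9, 10, 11, 12, 13}
… ∩ ⟦French⟧ = {4, 5, 9, 10, 11, 12, 13} ∩ {8, 10, 11, 13} = {10, 11, 13}
So ⟦French pilot that 2 called⟧ = {10, 11, 13}.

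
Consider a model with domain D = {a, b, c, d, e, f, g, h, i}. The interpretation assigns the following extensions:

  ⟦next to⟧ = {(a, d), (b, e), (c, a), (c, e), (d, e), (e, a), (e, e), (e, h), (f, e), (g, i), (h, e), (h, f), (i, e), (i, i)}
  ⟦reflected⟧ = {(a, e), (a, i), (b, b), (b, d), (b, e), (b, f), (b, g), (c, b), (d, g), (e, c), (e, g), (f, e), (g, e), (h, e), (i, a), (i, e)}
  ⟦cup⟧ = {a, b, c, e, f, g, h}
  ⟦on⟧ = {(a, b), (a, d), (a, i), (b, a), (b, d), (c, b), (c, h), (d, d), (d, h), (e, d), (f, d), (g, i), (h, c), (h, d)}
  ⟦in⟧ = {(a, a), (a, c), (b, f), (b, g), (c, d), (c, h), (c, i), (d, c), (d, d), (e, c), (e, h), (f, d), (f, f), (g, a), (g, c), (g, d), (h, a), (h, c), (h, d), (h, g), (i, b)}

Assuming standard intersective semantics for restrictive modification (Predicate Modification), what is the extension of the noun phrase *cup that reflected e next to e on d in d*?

⟦that reflected e⟧ = {x : ⟨x, e⟩ ∈ ⟦reflected⟧} = {a, b, f, g, h, i}
⟦next to e⟧ = {x : ⟨x, e⟩ ∈ ⟦next to⟧} = {b, c, d, e, f, h, i}
⟦on d⟧ = {x : ⟨x, d⟩ ∈ ⟦on⟧} = {a, b, d, e, f, h}
⟦in d⟧ = {x : ⟨x, d⟩ ∈ ⟦in⟧} = {c, d, f, g, h}
⟦cup⟧ = {a, b, c, e, f, g, h}
… ∩ ⟦that reflected e⟧ = {a, b, c, e, f, g, h} ∩ {a, b, f, g, h, i} = {a, b, f, g, h}
… ∩ ⟦next to e⟧ = {a, b, f, g, h} ∩ {b, c, d, e, f, h, i} = {b, f, h}
… ∩ ⟦on d⟧ = {b, f, h} ∩ {a, b, d, e, f, h} = {b, f, h}
… ∩ ⟦in d⟧ = {b, f, h} ∩ {c, d, f, g, h} = {f, h}
So ⟦cup that reflected e next to e on d in d⟧ = {f, h}.

{f, h}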